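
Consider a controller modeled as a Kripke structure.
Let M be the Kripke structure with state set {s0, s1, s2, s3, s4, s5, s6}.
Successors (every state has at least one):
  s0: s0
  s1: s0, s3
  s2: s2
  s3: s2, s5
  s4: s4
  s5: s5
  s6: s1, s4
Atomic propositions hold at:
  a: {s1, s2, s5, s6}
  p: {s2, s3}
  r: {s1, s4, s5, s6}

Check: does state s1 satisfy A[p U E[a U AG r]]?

AG r: greatest fixpoint, start Z0 = {s1, s4, s5, s6}, keep only states in Sat with every successor in Z. Z1 = {s4, s5, s6}; Z2 = {s4, s5}; fixed.
Sat(AG r) = {s4, s5}
E[a U AG r]: least fixpoint, start Z0 = Sat(AG r) = {s4, s5}, add states in Sat(a) with some successor in Z. Z1 = {s4, s5, s6}; fixed.
Sat(E[a U AG r]) = {s4, s5, s6}
A[p U E[a U AG r]]: least fixpoint, start Z0 = Sat(E[a U AG r]) = {s4, s5, s6}, add states in Sat(p) with every successor in Z. Already a fixed point.
Sat(A[p U E[a U AG r]]) = {s4, s5, s6}
s1 ∉ Sat(A[p U E[a U AG r]]) = {s4, s5, s6}, so the formula does not hold at s1.

No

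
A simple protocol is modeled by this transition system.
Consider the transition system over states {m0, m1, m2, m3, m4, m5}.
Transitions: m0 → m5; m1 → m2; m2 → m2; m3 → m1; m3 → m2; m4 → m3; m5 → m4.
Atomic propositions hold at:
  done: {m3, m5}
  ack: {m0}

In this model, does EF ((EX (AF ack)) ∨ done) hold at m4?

Yes

AF ack: least fixpoint, start Z0 = {m0}, add states with every successor in Z. Already a fixed point.
Sat(AF ack) = {m0}
Sat(EX (AF ack)) = {s : some successor in {m0}} = ∅
Sat((EX (AF ack)) ∨ done) = {m3, m5}
EF ((EX (AF ack)) ∨ done): least fixpoint, start Z0 = {m3, m5}, add states with some successor in Z. Z1 = {m0, m3, m4, m5}; fixed.
Sat(EF ((EX (AF ack)) ∨ done)) = {m0, m3, m4, m5}
m4 ∈ Sat(EF ((EX (AF ack)) ∨ done)) = {m0, m3, m4, m5}, so the formula holds at m4.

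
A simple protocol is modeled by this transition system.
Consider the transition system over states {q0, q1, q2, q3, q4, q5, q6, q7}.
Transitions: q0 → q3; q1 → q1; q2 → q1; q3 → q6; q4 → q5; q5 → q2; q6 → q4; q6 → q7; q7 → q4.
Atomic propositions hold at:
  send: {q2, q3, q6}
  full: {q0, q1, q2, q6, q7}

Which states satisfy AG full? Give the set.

AG full: greatest fixpoint, start Z0 = {q0, q1, q2, q6, q7}, keep only states in Sat with every successor in Z. Z1 = {q1, q2}; fixed.
Sat(AG full) = {q1, q2}

{q1, q2}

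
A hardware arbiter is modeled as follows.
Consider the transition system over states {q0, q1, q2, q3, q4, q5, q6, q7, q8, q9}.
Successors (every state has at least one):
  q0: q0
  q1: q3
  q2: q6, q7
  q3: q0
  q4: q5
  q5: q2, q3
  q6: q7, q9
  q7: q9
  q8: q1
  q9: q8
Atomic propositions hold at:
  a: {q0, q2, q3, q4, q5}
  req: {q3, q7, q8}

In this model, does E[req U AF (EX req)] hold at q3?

Sat(EX req) = {s : some successor in {q3, q7, q8}} = {q1, q2, q5, q6, q9}
AF (EX req): least fixpoint, start Z0 = {q1, q2, q5, q6, q9}, add states with every successor in Z. Z1 = {q1, q2, q4, q5, q6, q7, q8, q9}; fixed.
Sat(AF (EX req)) = {q1, q2, q4, q5, q6, q7, q8, q9}
E[req U AF (EX req)]: least fixpoint, start Z0 = Sat(AF (EX req)) = {q1, q2, q4, q5, q6, q7, q8, q9}, add states in Sat(req) with some successor in Z. Already a fixed point.
Sat(E[req U AF (EX req)]) = {q1, q2, q4, q5, q6, q7, q8, q9}
q3 ∉ Sat(E[req U AF (EX req)]) = {q1, q2, q4, q5, q6, q7, q8, q9}, so the formula does not hold at q3.

No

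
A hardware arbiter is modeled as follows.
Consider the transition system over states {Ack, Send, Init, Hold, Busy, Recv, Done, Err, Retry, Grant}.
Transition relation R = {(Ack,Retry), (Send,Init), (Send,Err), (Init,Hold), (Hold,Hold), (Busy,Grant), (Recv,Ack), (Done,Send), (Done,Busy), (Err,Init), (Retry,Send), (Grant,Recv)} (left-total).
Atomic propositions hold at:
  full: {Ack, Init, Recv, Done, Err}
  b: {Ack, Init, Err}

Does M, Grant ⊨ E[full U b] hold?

E[full U b]: least fixpoint, start Z0 = Sat(b) = {Ack, Init, Err}, add states in Sat(full) with some successor in Z. Z1 = {Ack, Init, Recv, Err}; fixed.
Sat(E[full U b]) = {Ack, Init, Recv, Err}
Grant ∉ Sat(E[full U b]) = {Ack, Init, Recv, Err}, so the formula does not hold at Grant.

No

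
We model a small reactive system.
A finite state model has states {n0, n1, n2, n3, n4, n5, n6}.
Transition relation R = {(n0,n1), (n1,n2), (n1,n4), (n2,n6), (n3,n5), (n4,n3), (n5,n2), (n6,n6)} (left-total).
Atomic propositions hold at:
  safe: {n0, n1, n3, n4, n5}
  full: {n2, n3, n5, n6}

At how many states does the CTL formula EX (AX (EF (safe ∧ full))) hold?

Sat(safe ∧ full) = {n3, n5}
EF (safe ∧ full): least fixpoint, start Z0 = {n3, n5}, add states with some successor in Z. Z1 = {n3, n4, n5}; Z2 = {n1, n3, n4, n5}; Z3 = {n0, n1, n3, n4, n5}; fixed.
Sat(EF (safe ∧ full)) = {n0, n1, n3, n4, n5}
Sat(AX (EF (safe ∧ full))) = {s : every successor in {n0, n1, n3, n4, n5}} = {n0, n3, n4}
Sat(EX (AX (EF (safe ∧ full)))) = {s : some successor in {n0, n3, n4}} = {n1, n4}
|Sat(EX (AX (EF (safe ∧ full))))| = |{n1, n4}| = 2.

2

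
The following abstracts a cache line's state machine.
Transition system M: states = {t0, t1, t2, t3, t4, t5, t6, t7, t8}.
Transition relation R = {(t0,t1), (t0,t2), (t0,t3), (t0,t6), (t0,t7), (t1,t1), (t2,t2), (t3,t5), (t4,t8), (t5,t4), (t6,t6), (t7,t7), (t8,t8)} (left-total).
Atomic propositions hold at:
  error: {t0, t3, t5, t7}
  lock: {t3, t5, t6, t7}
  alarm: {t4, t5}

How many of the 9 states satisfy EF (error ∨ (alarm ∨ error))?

5

Sat(alarm ∨ error) = {t0, t3, t4, t5, t7}
Sat(error ∨ (alarm ∨ error)) = {t0, t3, t4, t5, t7}
EF (error ∨ (alarm ∨ error)): least fixpoint, start Z0 = {t0, t3, t4, t5, t7}, add states with some successor in Z. Already a fixed point.
Sat(EF (error ∨ (alarm ∨ error))) = {t0, t3, t4, t5, t7}
|Sat(EF (error ∨ (alarm ∨ error)))| = |{t0, t3, t4, t5, t7}| = 5.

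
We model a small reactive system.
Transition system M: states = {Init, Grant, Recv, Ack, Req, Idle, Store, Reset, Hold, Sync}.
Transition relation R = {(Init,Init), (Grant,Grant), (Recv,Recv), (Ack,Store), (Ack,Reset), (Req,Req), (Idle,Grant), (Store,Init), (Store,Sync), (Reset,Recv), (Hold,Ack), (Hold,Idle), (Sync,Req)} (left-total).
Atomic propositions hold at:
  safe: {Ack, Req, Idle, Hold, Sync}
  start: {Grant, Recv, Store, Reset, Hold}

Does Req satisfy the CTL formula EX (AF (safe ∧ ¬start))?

Sat(¬start) = {Init, Ack, Req, Idle, Sync}
Sat(safe ∧ ¬start) = {Ack, Req, Idle, Sync}
AF (safe ∧ ¬start): least fixpoint, start Z0 = {Ack, Req, Idle, Sync}, add states with every successor in Z. Z1 = {Ack, Req, Idle, Hold, Sync}; fixed.
Sat(AF (safe ∧ ¬start)) = {Ack, Req, Idle, Hold, Sync}
Sat(EX (AF (safe ∧ ¬start))) = {s : some successor in {Ack, Req, Idle, Hold, Sync}} = {Req, Store, Hold, Sync}
Req ∈ Sat(EX (AF (safe ∧ ¬start))) = {Req, Store, Hold, Sync}, so the formula holds at Req.

Yes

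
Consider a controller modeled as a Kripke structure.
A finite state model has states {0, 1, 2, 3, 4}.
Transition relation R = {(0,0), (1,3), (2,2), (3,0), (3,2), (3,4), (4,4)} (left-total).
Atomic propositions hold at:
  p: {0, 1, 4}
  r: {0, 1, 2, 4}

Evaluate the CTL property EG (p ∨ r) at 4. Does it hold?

Sat(p ∨ r) = {0, 1, 2, 4}
EG (p ∨ r): greatest fixpoint, start Z0 = {0, 1, 2, 4}, keep only states in Sat with some successor in Z. Z1 = {0, 2, 4}; fixed.
Sat(EG (p ∨ r)) = {0, 2, 4}
4 ∈ Sat(EG (p ∨ r)) = {0, 2, 4}, so the formula holds at 4.

Yes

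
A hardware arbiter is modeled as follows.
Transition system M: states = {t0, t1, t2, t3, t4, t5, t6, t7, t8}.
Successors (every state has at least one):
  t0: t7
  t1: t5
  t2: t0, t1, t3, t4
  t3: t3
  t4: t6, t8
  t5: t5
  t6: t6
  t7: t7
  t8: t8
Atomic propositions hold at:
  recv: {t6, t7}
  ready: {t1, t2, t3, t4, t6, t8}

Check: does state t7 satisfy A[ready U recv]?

Yes

A[ready U recv]: least fixpoint, start Z0 = Sat(recv) = {t6, t7}, add states in Sat(ready) with every successor in Z. Already a fixed point.
Sat(A[ready U recv]) = {t6, t7}
t7 ∈ Sat(A[ready U recv]) = {t6, t7}, so the formula holds at t7.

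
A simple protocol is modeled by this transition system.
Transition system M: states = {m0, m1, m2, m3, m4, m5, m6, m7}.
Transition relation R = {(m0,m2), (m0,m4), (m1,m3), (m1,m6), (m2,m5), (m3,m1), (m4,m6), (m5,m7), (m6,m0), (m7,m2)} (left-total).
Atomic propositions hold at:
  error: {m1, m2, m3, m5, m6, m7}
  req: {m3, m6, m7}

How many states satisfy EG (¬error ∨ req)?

Sat(¬error) = {m0, m4}
Sat(¬error ∨ req) = {m0, m3, m4, m6, m7}
EG (¬error ∨ req): greatest fixpoint, start Z0 = {m0, m3, m4, m6, m7}, keep only states in Sat with some successor in Z. Z1 = {m0, m4, m6}; fixed.
Sat(EG (¬error ∨ req)) = {m0, m4, m6}
|Sat(EG (¬error ∨ req))| = |{m0, m4, m6}| = 3.

3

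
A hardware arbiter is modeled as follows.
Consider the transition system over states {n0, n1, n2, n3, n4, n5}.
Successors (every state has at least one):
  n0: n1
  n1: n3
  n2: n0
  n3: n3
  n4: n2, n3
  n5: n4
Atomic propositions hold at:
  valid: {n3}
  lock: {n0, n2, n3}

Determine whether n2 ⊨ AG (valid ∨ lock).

Sat(valid ∨ lock) = {n0, n2, n3}
AG (valid ∨ lock): greatest fixpoint, start Z0 = {n0, n2, n3}, keep only states in Sat with every successor in Z. Z1 = {n2, n3}; Z2 = {n3}; fixed.
Sat(AG (valid ∨ lock)) = {n3}
n2 ∉ Sat(AG (valid ∨ lock)) = {n3}, so the formula does not hold at n2.

No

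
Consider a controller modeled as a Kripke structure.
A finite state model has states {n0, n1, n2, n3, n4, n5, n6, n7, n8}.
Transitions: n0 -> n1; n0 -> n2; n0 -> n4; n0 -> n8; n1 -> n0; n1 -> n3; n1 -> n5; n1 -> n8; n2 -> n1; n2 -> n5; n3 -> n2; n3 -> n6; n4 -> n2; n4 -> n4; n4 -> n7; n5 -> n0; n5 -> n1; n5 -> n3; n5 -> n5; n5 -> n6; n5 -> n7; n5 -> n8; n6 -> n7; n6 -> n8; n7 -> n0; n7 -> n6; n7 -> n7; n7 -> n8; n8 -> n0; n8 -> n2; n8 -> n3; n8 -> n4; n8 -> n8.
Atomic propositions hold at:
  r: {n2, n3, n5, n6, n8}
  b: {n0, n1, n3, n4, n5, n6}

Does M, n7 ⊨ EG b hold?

No

EG b: greatest fixpoint, start Z0 = {n0, n1, n3, n4, n5, n6}, keep only states in Sat with some successor in Z. Z1 = {n0, n1, n3, n4, n5}; Z2 = {n0, n1, n4, n5}; fixed.
Sat(EG b) = {n0, n1, n4, n5}
n7 ∉ Sat(EG b) = {n0, n1, n4, n5}, so the formula does not hold at n7.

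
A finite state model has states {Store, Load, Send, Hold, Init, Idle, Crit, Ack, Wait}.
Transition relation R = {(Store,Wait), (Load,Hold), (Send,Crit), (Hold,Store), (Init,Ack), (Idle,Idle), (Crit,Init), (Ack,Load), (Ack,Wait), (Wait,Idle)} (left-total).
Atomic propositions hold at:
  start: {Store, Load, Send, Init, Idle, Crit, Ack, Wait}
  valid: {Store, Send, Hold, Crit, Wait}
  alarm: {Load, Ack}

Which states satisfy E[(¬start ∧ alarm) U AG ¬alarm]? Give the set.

{Store, Hold, Idle, Wait}

Sat(¬start) = {Hold}
Sat(¬start ∧ alarm) = ∅
Sat(¬alarm) = {Store, Send, Hold, Init, Idle, Crit, Wait}
AG ¬alarm: greatest fixpoint, start Z0 = {Store, Send, Hold, Init, Idle, Crit, Wait}, keep only states in Sat with every successor in Z. Z1 = {Store, Send, Hold, Idle, Crit, Wait}; Z2 = {Store, Send, Hold, Idle, Wait}; Z3 = {Store, Hold, Idle, Wait}; fixed.
Sat(AG ¬alarm) = {Store, Hold, Idle, Wait}
E[(¬start ∧ alarm) U AG ¬alarm]: least fixpoint, start Z0 = Sat(AG ¬alarm) = {Store, Hold, Idle, Wait}, add states in Sat(¬start ∧ alarm) with some successor in Z. Already a fixed point.
Sat(E[(¬start ∧ alarm) U AG ¬alarm]) = {Store, Hold, Idle, Wait}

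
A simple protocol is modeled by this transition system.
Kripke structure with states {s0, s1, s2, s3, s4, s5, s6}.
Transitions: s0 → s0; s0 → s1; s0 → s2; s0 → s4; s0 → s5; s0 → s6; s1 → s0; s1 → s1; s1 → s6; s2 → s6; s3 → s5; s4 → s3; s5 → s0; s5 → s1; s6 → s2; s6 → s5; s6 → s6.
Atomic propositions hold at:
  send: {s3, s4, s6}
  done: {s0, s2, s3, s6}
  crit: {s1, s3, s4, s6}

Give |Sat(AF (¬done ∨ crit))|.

Sat(¬done) = {s1, s4, s5}
Sat(¬done ∨ crit) = {s1, s3, s4, s5, s6}
AF (¬done ∨ crit): least fixpoint, start Z0 = {s1, s3, s4, s5, s6}, add states with every successor in Z. Z1 = {s1, s2, s3, s4, s5, s6}; fixed.
Sat(AF (¬done ∨ crit)) = {s1, s2, s3, s4, s5, s6}
|Sat(AF (¬done ∨ crit))| = |{s1, s2, s3, s4, s5, s6}| = 6.

6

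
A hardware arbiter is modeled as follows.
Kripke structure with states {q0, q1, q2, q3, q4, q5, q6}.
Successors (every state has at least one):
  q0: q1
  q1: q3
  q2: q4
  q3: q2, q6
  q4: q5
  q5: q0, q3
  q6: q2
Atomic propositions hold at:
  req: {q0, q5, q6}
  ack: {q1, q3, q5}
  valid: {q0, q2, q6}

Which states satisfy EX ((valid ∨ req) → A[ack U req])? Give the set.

{q0, q1, q2, q3, q4, q5}

Sat(valid ∨ req) = {q0, q2, q5, q6}
A[ack U req]: least fixpoint, start Z0 = Sat(req) = {q0, q5, q6}, add states in Sat(ack) with every successor in Z. Already a fixed point.
Sat(A[ack U req]) = {q0, q5, q6}
Sat((valid ∨ req) → A[ack U req]) = {q0, q1, q3, q4, q5, q6}
Sat(EX ((valid ∨ req) → A[ack U req])) = {s : some successor in {q0, q1, q3, q4, q5, q6}} = {q0, q1, q2, q3, q4, q5}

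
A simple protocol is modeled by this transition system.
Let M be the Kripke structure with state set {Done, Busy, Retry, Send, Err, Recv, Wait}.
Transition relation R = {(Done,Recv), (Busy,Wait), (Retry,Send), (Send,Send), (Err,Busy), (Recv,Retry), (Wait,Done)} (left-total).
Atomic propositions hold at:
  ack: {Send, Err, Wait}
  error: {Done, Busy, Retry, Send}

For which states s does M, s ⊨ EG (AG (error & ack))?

Sat(error & ack) = {Send}
AG (error & ack): greatest fixpoint, start Z0 = {Send}, keep only states in Sat with every successor in Z. Already a fixed point.
Sat(AG (error & ack)) = {Send}
EG (AG (error & ack)): greatest fixpoint, start Z0 = {Send}, keep only states in Sat with some successor in Z. Already a fixed point.
Sat(EG (AG (error & ack))) = {Send}

{Send}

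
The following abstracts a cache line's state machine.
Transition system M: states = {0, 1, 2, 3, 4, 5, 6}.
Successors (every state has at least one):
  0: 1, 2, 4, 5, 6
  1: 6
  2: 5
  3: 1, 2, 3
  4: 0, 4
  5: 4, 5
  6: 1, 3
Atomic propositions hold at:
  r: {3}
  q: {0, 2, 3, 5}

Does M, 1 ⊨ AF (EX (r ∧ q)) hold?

Yes

Sat(r ∧ q) = {3}
Sat(EX (r ∧ q)) = {s : some successor in {3}} = {3, 6}
AF (EX (r ∧ q)): least fixpoint, start Z0 = {3, 6}, add states with every successor in Z. Z1 = {1, 3, 6}; fixed.
Sat(AF (EX (r ∧ q))) = {1, 3, 6}
1 ∈ Sat(AF (EX (r ∧ q))) = {1, 3, 6}, so the formula holds at 1.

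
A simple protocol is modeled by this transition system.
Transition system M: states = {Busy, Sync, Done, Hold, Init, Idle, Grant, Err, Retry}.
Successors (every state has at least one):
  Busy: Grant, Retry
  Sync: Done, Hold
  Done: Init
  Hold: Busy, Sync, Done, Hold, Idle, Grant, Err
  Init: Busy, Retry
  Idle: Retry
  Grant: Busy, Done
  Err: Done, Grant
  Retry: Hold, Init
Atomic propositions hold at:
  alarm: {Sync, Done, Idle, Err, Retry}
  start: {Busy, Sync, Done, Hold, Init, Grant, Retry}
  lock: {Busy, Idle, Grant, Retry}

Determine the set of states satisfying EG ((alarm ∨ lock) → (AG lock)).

{Hold}

Sat(alarm ∨ lock) = {Busy, Sync, Done, Idle, Grant, Err, Retry}
AG lock: greatest fixpoint, start Z0 = {Busy, Idle, Grant, Retry}, keep only states in Sat with every successor in Z. Z1 = {Busy, Idle}; Z2 = ∅; fixed.
Sat(AG lock) = ∅
Sat((alarm ∨ lock) → (AG lock)) = {Hold, Init}
EG ((alarm ∨ lock) → (AG lock)): greatest fixpoint, start Z0 = {Hold, Init}, keep only states in Sat with some successor in Z. Z1 = {Hold}; fixed.
Sat(EG ((alarm ∨ lock) → (AG lock))) = {Hold}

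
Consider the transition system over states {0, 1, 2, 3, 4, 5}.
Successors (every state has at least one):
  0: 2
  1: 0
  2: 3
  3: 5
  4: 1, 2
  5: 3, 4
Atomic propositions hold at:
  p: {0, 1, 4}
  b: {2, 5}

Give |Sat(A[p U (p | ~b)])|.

4

Sat(~b) = {0, 1, 3, 4}
Sat(p | ~b) = {0, 1, 3, 4}
A[p U (p | ~b)]: least fixpoint, start Z0 = Sat((p | ~b)) = {0, 1, 3, 4}, add states in Sat(p) with every successor in Z. Already a fixed point.
Sat(A[p U (p | ~b)]) = {0, 1, 3, 4}
|Sat(A[p U (p | ~b)])| = |{0, 1, 3, 4}| = 4.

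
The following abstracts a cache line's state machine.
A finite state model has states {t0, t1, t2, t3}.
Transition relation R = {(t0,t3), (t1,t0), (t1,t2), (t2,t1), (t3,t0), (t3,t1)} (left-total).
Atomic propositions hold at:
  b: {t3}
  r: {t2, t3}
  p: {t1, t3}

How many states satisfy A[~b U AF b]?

Sat(~b) = {t0, t1, t2}
AF b: least fixpoint, start Z0 = {t3}, add states with every successor in Z. Z1 = {t0, t3}; fixed.
Sat(AF b) = {t0, t3}
A[~b U AF b]: least fixpoint, start Z0 = Sat(AF b) = {t0, t3}, add states in Sat(~b) with every successor in Z. Already a fixed point.
Sat(A[~b U AF b]) = {t0, t3}
|Sat(A[~b U AF b])| = |{t0, t3}| = 2.

2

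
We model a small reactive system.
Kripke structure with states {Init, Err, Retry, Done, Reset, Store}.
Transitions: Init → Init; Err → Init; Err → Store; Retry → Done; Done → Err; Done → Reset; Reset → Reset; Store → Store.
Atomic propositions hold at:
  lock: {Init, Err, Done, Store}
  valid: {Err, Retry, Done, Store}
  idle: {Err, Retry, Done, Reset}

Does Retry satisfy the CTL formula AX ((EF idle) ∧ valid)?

Yes

EF idle: least fixpoint, start Z0 = {Err, Retry, Done, Reset}, add states with some successor in Z. Already a fixed point.
Sat(EF idle) = {Err, Retry, Done, Reset}
Sat((EF idle) ∧ valid) = {Err, Retry, Done}
Sat(AX ((EF idle) ∧ valid)) = {s : every successor in {Err, Retry, Done}} = {Retry}
Retry ∈ Sat(AX ((EF idle) ∧ valid)) = {Retry}, so the formula holds at Retry.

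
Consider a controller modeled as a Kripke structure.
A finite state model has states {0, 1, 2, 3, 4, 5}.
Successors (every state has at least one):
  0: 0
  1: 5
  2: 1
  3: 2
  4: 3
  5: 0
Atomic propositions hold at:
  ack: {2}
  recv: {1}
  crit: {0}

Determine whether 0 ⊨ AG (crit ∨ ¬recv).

Sat(¬recv) = {0, 2, 3, 4, 5}
Sat(crit ∨ ¬recv) = {0, 2, 3, 4, 5}
AG (crit ∨ ¬recv): greatest fixpoint, start Z0 = {0, 2, 3, 4, 5}, keep only states in Sat with every successor in Z. Z1 = {0, 3, 4, 5}; Z2 = {0, 4, 5}; Z3 = {0, 5}; fixed.
Sat(AG (crit ∨ ¬recv)) = {0, 5}
0 ∈ Sat(AG (crit ∨ ¬recv)) = {0, 5}, so the formula holds at 0.

Yes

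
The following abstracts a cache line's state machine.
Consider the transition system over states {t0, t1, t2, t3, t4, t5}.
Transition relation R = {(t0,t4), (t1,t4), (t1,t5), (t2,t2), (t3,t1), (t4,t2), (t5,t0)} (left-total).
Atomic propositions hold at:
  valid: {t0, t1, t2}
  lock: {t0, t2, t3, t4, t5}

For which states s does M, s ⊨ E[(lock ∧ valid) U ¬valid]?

Sat(lock ∧ valid) = {t0, t2}
Sat(¬valid) = {t3, t4, t5}
E[(lock ∧ valid) U ¬valid]: least fixpoint, start Z0 = Sat(¬valid) = {t3, t4, t5}, add states in Sat(lock ∧ valid) with some successor in Z. Z1 = {t0, t3, t4, t5}; fixed.
Sat(E[(lock ∧ valid) U ¬valid]) = {t0, t3, t4, t5}

{t0, t3, t4, t5}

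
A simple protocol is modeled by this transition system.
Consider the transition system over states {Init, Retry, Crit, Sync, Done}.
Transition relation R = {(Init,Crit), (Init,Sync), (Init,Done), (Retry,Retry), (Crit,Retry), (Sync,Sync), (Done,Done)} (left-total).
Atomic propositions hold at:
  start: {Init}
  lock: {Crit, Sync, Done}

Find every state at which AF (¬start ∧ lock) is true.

Sat(¬start) = {Retry, Crit, Sync, Done}
Sat(¬start ∧ lock) = {Crit, Sync, Done}
AF (¬start ∧ lock): least fixpoint, start Z0 = {Crit, Sync, Done}, add states with every successor in Z. Z1 = {Init, Crit, Sync, Done}; fixed.
Sat(AF (¬start ∧ lock)) = {Init, Crit, Sync, Done}

{Init, Crit, Sync, Done}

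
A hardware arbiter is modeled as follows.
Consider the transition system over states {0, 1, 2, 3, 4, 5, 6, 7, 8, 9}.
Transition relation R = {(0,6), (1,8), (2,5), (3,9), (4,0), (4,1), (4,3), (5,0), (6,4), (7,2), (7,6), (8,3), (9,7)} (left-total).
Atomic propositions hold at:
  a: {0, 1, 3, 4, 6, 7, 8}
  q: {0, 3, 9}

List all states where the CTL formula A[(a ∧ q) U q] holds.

Sat(a ∧ q) = {0, 3}
A[(a ∧ q) U q]: least fixpoint, start Z0 = Sat(q) = {0, 3, 9}, add states in Sat(a ∧ q) with every successor in Z. Already a fixed point.
Sat(A[(a ∧ q) U q]) = {0, 3, 9}

{0, 3, 9}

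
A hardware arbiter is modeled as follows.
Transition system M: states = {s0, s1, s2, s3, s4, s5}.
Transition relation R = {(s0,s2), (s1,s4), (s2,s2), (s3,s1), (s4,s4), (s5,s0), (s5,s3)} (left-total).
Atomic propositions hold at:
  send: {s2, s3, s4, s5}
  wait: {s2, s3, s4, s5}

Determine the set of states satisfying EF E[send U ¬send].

{s0, s1, s3, s5}

Sat(¬send) = {s0, s1}
E[send U ¬send]: least fixpoint, start Z0 = Sat(¬send) = {s0, s1}, add states in Sat(send) with some successor in Z. Z1 = {s0, s1, s3, s5}; fixed.
Sat(E[send U ¬send]) = {s0, s1, s3, s5}
EF E[send U ¬send]: least fixpoint, start Z0 = {s0, s1, s3, s5}, add states with some successor in Z. Already a fixed point.
Sat(EF E[send U ¬send]) = {s0, s1, s3, s5}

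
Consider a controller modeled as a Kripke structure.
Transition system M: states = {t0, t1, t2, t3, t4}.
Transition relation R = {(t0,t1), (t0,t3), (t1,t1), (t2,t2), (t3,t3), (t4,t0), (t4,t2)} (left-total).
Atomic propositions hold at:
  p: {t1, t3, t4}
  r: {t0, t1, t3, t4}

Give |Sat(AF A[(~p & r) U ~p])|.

Sat(~p) = {t0, t2}
Sat(~p & r) = {t0}
A[(~p & r) U ~p]: least fixpoint, start Z0 = Sat(~p) = {t0, t2}, add states in Sat(~p & r) with every successor in Z. Already a fixed point.
Sat(A[(~p & r) U ~p]) = {t0, t2}
AF A[(~p & r) U ~p]: least fixpoint, start Z0 = {t0, t2}, add states with every successor in Z. Z1 = {t0, t2, t4}; fixed.
Sat(AF A[(~p & r) U ~p]) = {t0, t2, t4}
|Sat(AF A[(~p & r) U ~p])| = |{t0, t2, t4}| = 3.

3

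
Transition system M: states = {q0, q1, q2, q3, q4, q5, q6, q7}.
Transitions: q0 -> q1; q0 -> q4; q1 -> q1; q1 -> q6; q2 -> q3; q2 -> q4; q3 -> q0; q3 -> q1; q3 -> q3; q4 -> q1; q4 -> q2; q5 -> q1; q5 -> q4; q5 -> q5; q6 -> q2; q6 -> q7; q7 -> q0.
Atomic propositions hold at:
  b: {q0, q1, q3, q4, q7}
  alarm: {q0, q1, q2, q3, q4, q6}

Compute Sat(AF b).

AF b: least fixpoint, start Z0 = {q0, q1, q3, q4, q7}, add states with every successor in Z. Z1 = {q0, q1, q2, q3, q4, q7}; Z2 = {q0, q1, q2, q3, q4, q6, q7}; fixed.
Sat(AF b) = {q0, q1, q2, q3, q4, q6, q7}

{q0, q1, q2, q3, q4, q6, q7}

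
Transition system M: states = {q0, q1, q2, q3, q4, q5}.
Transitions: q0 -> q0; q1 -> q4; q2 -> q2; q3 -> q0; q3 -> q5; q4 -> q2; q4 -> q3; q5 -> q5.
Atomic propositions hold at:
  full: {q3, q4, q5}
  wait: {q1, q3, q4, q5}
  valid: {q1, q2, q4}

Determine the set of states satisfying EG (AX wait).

{q5}

Sat(AX wait) = {s : every successor in {q1, q3, q4, q5}} = {q1, q5}
EG (AX wait): greatest fixpoint, start Z0 = {q1, q5}, keep only states in Sat with some successor in Z. Z1 = {q5}; fixed.
Sat(EG (AX wait)) = {q5}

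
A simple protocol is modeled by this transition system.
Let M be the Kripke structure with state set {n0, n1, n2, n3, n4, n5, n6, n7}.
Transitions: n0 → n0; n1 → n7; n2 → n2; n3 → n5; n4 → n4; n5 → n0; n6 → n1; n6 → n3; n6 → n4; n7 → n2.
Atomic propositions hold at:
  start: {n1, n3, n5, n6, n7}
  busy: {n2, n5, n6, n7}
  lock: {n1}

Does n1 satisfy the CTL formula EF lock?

Yes

EF lock: least fixpoint, start Z0 = {n1}, add states with some successor in Z. Z1 = {n1, n6}; fixed.
Sat(EF lock) = {n1, n6}
n1 ∈ Sat(EF lock) = {n1, n6}, so the formula holds at n1.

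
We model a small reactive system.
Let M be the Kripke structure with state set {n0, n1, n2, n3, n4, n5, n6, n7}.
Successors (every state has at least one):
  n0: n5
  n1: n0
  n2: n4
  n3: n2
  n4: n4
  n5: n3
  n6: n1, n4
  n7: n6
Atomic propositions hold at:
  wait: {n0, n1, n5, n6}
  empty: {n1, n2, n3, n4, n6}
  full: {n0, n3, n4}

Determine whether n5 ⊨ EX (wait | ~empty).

Sat(~empty) = {n0, n5, n7}
Sat(wait | ~empty) = {n0, n1, n5, n6, n7}
Sat(EX (wait | ~empty)) = {s : some successor in {n0, n1, n5, n6, n7}} = {n0, n1, n6, n7}
n5 ∉ Sat(EX (wait | ~empty)) = {n0, n1, n6, n7}, so the formula does not hold at n5.

No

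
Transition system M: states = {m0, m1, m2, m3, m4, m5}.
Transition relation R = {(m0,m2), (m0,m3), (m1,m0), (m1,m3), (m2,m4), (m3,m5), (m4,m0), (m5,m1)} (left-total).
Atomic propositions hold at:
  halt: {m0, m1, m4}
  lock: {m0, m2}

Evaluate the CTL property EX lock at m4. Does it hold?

Yes

Sat(EX lock) = {s : some successor in {m0, m2}} = {m0, m1, m4}
m4 ∈ Sat(EX lock) = {m0, m1, m4}, so the formula holds at m4.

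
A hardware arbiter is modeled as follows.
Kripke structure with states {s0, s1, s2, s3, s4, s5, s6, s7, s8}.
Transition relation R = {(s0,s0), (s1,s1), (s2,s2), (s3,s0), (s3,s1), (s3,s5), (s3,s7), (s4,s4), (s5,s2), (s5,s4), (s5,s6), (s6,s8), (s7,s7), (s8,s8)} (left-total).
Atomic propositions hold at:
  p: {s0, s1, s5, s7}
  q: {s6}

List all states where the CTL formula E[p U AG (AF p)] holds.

AF p: least fixpoint, start Z0 = {s0, s1, s5, s7}, add states with every successor in Z. Z1 = {s0, s1, s3, s5, s7}; fixed.
Sat(AF p) = {s0, s1, s3, s5, s7}
AG (AF p): greatest fixpoint, start Z0 = {s0, s1, s3, s5, s7}, keep only states in Sat with every successor in Z. Z1 = {s0, s1, s3, s7}; Z2 = {s0, s1, s7}; fixed.
Sat(AG (AF p)) = {s0, s1, s7}
E[p U AG (AF p)]: least fixpoint, start Z0 = Sat(AG (AF p)) = {s0, s1, s7}, add states in Sat(p) with some successor in Z. Already a fixed point.
Sat(E[p U AG (AF p)]) = {s0, s1, s7}

{s0, s1, s7}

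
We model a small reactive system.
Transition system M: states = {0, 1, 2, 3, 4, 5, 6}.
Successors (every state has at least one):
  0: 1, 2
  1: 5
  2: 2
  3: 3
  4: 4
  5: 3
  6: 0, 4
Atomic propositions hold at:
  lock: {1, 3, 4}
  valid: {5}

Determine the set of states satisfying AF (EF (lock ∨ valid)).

{0, 1, 3, 4, 5, 6}

Sat(lock ∨ valid) = {1, 3, 4, 5}
EF (lock ∨ valid): least fixpoint, start Z0 = {1, 3, 4, 5}, add states with some successor in Z. Z1 = {0, 1, 3, 4, 5, 6}; fixed.
Sat(EF (lock ∨ valid)) = {0, 1, 3, 4, 5, 6}
AF (EF (lock ∨ valid)): least fixpoint, start Z0 = {0, 1, 3, 4, 5, 6}, add states with every successor in Z. Already a fixed point.
Sat(AF (EF (lock ∨ valid))) = {0, 1, 3, 4, 5, 6}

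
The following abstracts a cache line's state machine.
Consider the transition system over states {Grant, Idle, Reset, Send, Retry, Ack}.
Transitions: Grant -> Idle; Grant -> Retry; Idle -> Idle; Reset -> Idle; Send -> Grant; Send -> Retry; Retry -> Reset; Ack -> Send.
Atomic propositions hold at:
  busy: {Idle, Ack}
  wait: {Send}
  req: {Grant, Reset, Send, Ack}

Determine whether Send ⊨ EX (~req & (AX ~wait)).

Yes

Sat(~req) = {Idle, Retry}
Sat(~wait) = {Grant, Idle, Reset, Retry, Ack}
Sat(AX ~wait) = {s : every successor in {Grant, Idle, Reset, Retry, Ack}} = {Grant, Idle, Reset, Send, Retry}
Sat(~req & (AX ~wait)) = {Idle, Retry}
Sat(EX (~req & (AX ~wait))) = {s : some successor in {Idle, Retry}} = {Grant, Idle, Reset, Send}
Send ∈ Sat(EX (~req & (AX ~wait))) = {Grant, Idle, Reset, Send}, so the formula holds at Send.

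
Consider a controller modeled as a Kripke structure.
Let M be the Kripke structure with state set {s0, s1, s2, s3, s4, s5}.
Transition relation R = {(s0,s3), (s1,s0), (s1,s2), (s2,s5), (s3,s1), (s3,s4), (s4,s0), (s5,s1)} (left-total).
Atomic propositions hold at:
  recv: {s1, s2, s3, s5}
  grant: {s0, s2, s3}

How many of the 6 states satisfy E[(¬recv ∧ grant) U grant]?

Sat(¬recv) = {s0, s4}
Sat(¬recv ∧ grant) = {s0}
E[(¬recv ∧ grant) U grant]: least fixpoint, start Z0 = Sat(grant) = {s0, s2, s3}, add states in Sat(¬recv ∧ grant) with some successor in Z. Already a fixed point.
Sat(E[(¬recv ∧ grant) U grant]) = {s0, s2, s3}
|Sat(E[(¬recv ∧ grant) U grant])| = |{s0, s2, s3}| = 3.

3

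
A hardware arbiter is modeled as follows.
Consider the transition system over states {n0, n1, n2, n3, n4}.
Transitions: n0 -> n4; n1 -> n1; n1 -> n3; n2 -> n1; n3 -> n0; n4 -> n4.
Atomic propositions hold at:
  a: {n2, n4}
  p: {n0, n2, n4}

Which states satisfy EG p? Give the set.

{n0, n4}

EG p: greatest fixpoint, start Z0 = {n0, n2, n4}, keep only states in Sat with some successor in Z. Z1 = {n0, n4}; fixed.
Sat(EG p) = {n0, n4}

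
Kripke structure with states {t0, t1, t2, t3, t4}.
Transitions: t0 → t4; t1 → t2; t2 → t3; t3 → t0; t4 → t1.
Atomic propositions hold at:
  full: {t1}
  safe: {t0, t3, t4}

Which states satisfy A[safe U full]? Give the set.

A[safe U full]: least fixpoint, start Z0 = Sat(full) = {t1}, add states in Sat(safe) with every successor in Z. Z1 = {t1, t4}; Z2 = {t0, t1, t4}; Z3 = {t0, t1, t3, t4}; fixed.
Sat(A[safe U full]) = {t0, t1, t3, t4}

{t0, t1, t3, t4}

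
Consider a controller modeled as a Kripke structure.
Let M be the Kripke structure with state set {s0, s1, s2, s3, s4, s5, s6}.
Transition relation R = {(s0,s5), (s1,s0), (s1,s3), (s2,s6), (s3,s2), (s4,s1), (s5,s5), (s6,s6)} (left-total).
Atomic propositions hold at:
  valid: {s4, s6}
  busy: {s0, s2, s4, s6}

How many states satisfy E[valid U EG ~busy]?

1

Sat(~busy) = {s1, s3, s5}
EG ~busy: greatest fixpoint, start Z0 = {s1, s3, s5}, keep only states in Sat with some successor in Z. Z1 = {s1, s5}; Z2 = {s5}; fixed.
Sat(EG ~busy) = {s5}
E[valid U EG ~busy]: least fixpoint, start Z0 = Sat(EG ~busy) = {s5}, add states in Sat(valid) with some successor in Z. Already a fixed point.
Sat(E[valid U EG ~busy]) = {s5}
|Sat(E[valid U EG ~busy])| = |{s5}| = 1.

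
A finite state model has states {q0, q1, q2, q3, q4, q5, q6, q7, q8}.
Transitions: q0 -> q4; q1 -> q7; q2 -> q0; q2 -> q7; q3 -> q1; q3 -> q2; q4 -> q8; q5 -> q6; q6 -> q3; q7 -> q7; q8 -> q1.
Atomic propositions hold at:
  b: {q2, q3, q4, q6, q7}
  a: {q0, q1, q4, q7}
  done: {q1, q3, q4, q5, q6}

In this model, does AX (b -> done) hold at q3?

Sat(b -> done) = {q0, q1, q3, q4, q5, q6, q8}
Sat(AX (b -> done)) = {s : every successor in {q0, q1, q3, q4, q5, q6, q8}} = {q0, q4, q5, q6, q8}
q3 ∉ Sat(AX (b -> done)) = {q0, q4, q5, q6, q8}, so the formula does not hold at q3.

No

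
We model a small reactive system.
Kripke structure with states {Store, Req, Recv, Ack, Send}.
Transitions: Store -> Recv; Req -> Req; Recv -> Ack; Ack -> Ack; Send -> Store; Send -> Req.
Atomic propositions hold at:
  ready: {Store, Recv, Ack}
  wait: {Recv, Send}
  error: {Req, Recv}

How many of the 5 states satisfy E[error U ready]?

E[error U ready]: least fixpoint, start Z0 = Sat(ready) = {Store, Recv, Ack}, add states in Sat(error) with some successor in Z. Already a fixed point.
Sat(E[error U ready]) = {Store, Recv, Ack}
|Sat(E[error U ready])| = |{Store, Recv, Ack}| = 3.

3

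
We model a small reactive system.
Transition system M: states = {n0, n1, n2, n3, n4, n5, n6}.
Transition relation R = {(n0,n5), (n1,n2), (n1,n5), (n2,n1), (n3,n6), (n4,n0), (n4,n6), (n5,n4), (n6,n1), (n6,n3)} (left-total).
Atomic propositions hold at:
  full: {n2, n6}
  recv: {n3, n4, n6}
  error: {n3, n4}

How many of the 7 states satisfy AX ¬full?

4

Sat(¬full) = {n0, n1, n3, n4, n5}
Sat(AX ¬full) = {s : every successor in {n0, n1, n3, n4, n5}} = {n0, n2, n5, n6}
|Sat(AX ¬full)| = |{n0, n2, n5, n6}| = 4.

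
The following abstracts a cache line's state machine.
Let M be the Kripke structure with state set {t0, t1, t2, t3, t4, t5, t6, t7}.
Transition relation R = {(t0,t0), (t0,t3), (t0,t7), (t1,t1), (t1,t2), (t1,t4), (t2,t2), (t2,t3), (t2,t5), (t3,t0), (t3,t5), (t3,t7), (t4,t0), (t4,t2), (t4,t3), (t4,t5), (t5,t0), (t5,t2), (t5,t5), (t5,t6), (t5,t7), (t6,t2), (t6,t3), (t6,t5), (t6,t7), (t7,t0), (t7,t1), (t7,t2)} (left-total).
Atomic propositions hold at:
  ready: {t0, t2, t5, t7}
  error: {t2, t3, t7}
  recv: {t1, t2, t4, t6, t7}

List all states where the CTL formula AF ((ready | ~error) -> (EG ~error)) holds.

{t0, t1, t3, t4, t5, t6}

Sat(~error) = {t0, t1, t4, t5, t6}
Sat(ready | ~error) = {t0, t1, t2, t4, t5, t6, t7}
EG ~error: greatest fixpoint, start Z0 = {t0, t1, t4, t5, t6}, keep only states in Sat with some successor in Z. Already a fixed point.
Sat(EG ~error) = {t0, t1, t4, t5, t6}
Sat((ready | ~error) -> (EG ~error)) = {t0, t1, t3, t4, t5, t6}
AF ((ready | ~error) -> (EG ~error)): least fixpoint, start Z0 = {t0, t1, t3, t4, t5, t6}, add states with every successor in Z. Already a fixed point.
Sat(AF ((ready | ~error) -> (EG ~error))) = {t0, t1, t3, t4, t5, t6}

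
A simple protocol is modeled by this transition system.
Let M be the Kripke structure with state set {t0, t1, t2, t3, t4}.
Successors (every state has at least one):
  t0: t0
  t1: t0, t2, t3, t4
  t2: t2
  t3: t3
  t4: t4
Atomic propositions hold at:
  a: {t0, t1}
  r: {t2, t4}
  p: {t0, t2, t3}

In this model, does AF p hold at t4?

AF p: least fixpoint, start Z0 = {t0, t2, t3}, add states with every successor in Z. Already a fixed point.
Sat(AF p) = {t0, t2, t3}
t4 ∉ Sat(AF p) = {t0, t2, t3}, so the formula does not hold at t4.

No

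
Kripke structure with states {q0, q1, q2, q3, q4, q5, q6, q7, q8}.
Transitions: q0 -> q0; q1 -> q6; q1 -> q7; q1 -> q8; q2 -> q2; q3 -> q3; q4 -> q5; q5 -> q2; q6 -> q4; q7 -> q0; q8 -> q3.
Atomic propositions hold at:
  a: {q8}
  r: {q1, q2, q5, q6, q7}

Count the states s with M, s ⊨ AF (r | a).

7

Sat(r | a) = {q1, q2, q5, q6, q7, q8}
AF (r | a): least fixpoint, start Z0 = {q1, q2, q5, q6, q7, q8}, add states with every successor in Z. Z1 = {q1, q2, q4, q5, q6, q7, q8}; fixed.
Sat(AF (r | a)) = {q1, q2, q4, q5, q6, q7, q8}
|Sat(AF (r | a))| = |{q1, q2, q4, q5, q6, q7, q8}| = 7.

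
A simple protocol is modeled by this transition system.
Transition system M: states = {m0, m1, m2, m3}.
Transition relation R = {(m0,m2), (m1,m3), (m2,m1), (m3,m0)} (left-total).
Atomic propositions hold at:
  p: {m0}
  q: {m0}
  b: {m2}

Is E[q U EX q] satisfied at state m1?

No

Sat(EX q) = {s : some successor in {m0}} = {m3}
E[q U EX q]: least fixpoint, start Z0 = Sat(EX q) = {m3}, add states in Sat(q) with some successor in Z. Already a fixed point.
Sat(E[q U EX q]) = {m3}
m1 ∉ Sat(E[q U EX q]) = {m3}, so the formula does not hold at m1.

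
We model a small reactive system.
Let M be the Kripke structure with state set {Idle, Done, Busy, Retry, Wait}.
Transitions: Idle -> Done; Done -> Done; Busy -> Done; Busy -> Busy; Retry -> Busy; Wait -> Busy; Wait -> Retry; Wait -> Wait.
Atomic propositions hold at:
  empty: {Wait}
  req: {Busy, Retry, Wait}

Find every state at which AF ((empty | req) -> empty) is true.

Sat(empty | req) = {Busy, Retry, Wait}
Sat((empty | req) -> empty) = {Idle, Done, Wait}
AF ((empty | req) -> empty): least fixpoint, start Z0 = {Idle, Done, Wait}, add states with every successor in Z. Already a fixed point.
Sat(AF ((empty | req) -> empty)) = {Idle, Done, Wait}

{Idle, Done, Wait}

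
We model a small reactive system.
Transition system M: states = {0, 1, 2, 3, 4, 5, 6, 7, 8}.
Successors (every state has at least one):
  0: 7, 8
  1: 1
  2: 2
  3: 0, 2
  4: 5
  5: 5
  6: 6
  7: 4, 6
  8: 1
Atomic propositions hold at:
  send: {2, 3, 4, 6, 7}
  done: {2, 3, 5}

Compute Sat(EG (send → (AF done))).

AF done: least fixpoint, start Z0 = {2, 3, 5}, add states with every successor in Z. Z1 = {2, 3, 4, 5}; fixed.
Sat(AF done) = {2, 3, 4, 5}
Sat(send → (AF done)) = {0, 1, 2, 3, 4, 5, 8}
EG (send → (AF done)): greatest fixpoint, start Z0 = {0, 1, 2, 3, 4, 5, 8}, keep only states in Sat with some successor in Z. Already a fixed point.
Sat(EG (send → (AF done))) = {0, 1, 2, 3, 4, 5, 8}

{0, 1, 2, 3, 4, 5, 8}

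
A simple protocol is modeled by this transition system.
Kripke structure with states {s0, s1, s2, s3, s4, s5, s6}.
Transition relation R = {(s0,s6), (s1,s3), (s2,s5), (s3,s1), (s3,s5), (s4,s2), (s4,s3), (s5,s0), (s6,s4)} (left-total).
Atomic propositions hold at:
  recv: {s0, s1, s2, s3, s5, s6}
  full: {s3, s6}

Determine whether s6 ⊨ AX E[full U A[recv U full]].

A[recv U full]: least fixpoint, start Z0 = Sat(full) = {s3, s6}, add states in Sat(recv) with every successor in Z. Z1 = {s0, s1, s3, s6}; Z2 = {s0, s1, s3, s5, s6}; Z3 = {s0, s1, s2, s3, s5, s6}; fixed.
Sat(A[recv U full]) = {s0, s1, s2, s3, s5, s6}
E[full U A[recv U full]]: least fixpoint, start Z0 = Sat(A[recv U full]) = {s0, s1, s2, s3, s5, s6}, add states in Sat(full) with some successor in Z. Already a fixed point.
Sat(E[full U A[recv U full]]) = {s0, s1, s2, s3, s5, s6}
Sat(AX E[full U A[recv U full]]) = {s : every successor in {s0, s1, s2, s3, s5, s6}} = {s0, s1, s2, s3, s4, s5}
s6 ∉ Sat(AX E[full U A[recv U full]]) = {s0, s1, s2, s3, s4, s5}, so the formula does not hold at s6.

No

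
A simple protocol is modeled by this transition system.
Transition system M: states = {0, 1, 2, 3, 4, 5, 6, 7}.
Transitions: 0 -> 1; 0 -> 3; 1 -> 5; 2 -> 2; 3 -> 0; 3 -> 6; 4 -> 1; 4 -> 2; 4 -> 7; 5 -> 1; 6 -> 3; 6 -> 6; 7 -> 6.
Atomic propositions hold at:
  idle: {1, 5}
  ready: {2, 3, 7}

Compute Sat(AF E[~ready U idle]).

{0, 1, 4, 5}

Sat(~ready) = {0, 1, 4, 5, 6}
E[~ready U idle]: least fixpoint, start Z0 = Sat(idle) = {1, 5}, add states in Sat(~ready) with some successor in Z. Z1 = {0, 1, 4, 5}; fixed.
Sat(E[~ready U idle]) = {0, 1, 4, 5}
AF E[~ready U idle]: least fixpoint, start Z0 = {0, 1, 4, 5}, add states with every successor in Z. Already a fixed point.
Sat(AF E[~ready U idle]) = {0, 1, 4, 5}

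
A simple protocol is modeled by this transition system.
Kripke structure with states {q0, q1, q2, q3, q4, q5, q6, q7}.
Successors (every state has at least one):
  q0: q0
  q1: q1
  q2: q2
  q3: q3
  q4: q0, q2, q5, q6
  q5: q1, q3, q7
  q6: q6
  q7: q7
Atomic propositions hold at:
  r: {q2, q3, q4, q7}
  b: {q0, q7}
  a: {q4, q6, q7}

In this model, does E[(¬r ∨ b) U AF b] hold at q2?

Sat(¬r) = {q0, q1, q5, q6}
Sat(¬r ∨ b) = {q0, q1, q5, q6, q7}
AF b: least fixpoint, start Z0 = {q0, q7}, add states with every successor in Z. Already a fixed point.
Sat(AF b) = {q0, q7}
E[(¬r ∨ b) U AF b]: least fixpoint, start Z0 = Sat(AF b) = {q0, q7}, add states in Sat(¬r ∨ b) with some successor in Z. Z1 = {q0, q5, q7}; fixed.
Sat(E[(¬r ∨ b) U AF b]) = {q0, q5, q7}
q2 ∉ Sat(E[(¬r ∨ b) U AF b]) = {q0, q5, q7}, so the formula does not hold at q2.

No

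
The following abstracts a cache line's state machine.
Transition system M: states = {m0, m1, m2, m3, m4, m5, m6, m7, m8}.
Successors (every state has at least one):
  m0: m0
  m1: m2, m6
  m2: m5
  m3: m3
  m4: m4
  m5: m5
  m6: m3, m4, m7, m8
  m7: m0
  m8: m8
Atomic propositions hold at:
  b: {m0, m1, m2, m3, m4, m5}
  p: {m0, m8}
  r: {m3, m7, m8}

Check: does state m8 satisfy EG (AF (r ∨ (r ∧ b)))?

Sat(r ∧ b) = {m3}
Sat(r ∨ (r ∧ b)) = {m3, m7, m8}
AF (r ∨ (r ∧ b)): least fixpoint, start Z0 = {m3, m7, m8}, add states with every successor in Z. Already a fixed point.
Sat(AF (r ∨ (r ∧ b))) = {m3, m7, m8}
EG (AF (r ∨ (r ∧ b))): greatest fixpoint, start Z0 = {m3, m7, m8}, keep only states in Sat with some successor in Z. Z1 = {m3, m8}; fixed.
Sat(EG (AF (r ∨ (r ∧ b)))) = {m3, m8}
m8 ∈ Sat(EG (AF (r ∨ (r ∧ b)))) = {m3, m8}, so the formula holds at m8.

Yes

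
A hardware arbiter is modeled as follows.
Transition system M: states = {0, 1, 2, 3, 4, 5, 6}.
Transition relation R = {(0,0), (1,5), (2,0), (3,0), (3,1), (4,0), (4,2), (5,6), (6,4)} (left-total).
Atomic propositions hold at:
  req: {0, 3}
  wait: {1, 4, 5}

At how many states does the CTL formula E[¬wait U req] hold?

3

Sat(¬wait) = {0, 2, 3, 6}
E[¬wait U req]: least fixpoint, start Z0 = Sat(req) = {0, 3}, add states in Sat(¬wait) with some successor in Z. Z1 = {0, 2, 3}; fixed.
Sat(E[¬wait U req]) = {0, 2, 3}
|Sat(E[¬wait U req])| = |{0, 2, 3}| = 3.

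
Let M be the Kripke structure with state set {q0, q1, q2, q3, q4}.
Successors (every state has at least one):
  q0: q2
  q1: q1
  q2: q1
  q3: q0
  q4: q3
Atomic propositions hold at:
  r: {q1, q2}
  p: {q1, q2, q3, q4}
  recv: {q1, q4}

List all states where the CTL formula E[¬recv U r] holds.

{q0, q1, q2, q3}

Sat(¬recv) = {q0, q2, q3}
E[¬recv U r]: least fixpoint, start Z0 = Sat(r) = {q1, q2}, add states in Sat(¬recv) with some successor in Z. Z1 = {q0, q1, q2}; Z2 = {q0, q1, q2, q3}; fixed.
Sat(E[¬recv U r]) = {q0, q1, q2, q3}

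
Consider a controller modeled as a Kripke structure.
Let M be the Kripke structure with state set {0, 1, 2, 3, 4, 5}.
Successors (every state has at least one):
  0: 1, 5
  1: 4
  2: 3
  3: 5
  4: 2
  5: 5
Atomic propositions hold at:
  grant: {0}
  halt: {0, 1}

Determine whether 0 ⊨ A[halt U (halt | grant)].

Sat(halt | grant) = {0, 1}
A[halt U (halt | grant)]: least fixpoint, start Z0 = Sat((halt | grant)) = {0, 1}, add states in Sat(halt) with every successor in Z. Already a fixed point.
Sat(A[halt U (halt | grant)]) = {0, 1}
0 ∈ Sat(A[halt U (halt | grant)]) = {0, 1}, so the formula holds at 0.

Yes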